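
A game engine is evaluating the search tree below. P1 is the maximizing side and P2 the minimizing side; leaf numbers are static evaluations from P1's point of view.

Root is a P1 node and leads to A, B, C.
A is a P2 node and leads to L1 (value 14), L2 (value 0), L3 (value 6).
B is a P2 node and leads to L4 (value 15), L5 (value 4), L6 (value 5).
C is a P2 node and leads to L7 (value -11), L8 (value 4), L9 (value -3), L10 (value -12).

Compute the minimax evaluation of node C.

-12

C (P2): min(-11, 4, -3, -12) = -12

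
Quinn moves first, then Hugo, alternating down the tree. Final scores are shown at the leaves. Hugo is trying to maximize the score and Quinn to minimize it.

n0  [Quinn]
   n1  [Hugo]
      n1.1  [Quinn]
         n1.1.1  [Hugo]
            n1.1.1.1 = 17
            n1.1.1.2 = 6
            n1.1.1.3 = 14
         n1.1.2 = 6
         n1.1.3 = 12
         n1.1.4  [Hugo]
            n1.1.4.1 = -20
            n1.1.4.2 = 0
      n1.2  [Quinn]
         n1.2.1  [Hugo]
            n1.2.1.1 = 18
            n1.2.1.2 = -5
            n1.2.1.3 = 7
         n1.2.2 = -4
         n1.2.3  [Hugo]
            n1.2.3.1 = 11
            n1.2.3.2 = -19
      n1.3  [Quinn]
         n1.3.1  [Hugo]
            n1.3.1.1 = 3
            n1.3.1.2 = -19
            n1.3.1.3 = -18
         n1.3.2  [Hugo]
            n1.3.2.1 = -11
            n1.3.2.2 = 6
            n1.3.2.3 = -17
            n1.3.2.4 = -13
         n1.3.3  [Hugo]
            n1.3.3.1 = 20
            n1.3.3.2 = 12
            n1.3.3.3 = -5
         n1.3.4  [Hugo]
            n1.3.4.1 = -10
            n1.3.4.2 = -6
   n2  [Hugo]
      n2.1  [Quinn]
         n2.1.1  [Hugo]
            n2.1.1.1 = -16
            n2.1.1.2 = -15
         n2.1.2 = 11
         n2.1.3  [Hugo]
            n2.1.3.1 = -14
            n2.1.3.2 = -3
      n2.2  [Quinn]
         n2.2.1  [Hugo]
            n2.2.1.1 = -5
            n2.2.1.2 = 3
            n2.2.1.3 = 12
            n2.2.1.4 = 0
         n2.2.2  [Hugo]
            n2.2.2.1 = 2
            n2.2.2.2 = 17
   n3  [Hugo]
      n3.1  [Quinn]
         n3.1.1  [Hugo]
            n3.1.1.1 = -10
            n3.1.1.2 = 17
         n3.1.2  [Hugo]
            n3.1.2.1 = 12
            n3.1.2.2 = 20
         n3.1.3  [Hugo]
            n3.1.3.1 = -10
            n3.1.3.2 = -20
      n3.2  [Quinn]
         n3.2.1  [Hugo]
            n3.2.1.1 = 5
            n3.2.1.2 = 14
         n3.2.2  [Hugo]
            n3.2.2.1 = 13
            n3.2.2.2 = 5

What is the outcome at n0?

n1.1.1 (Hugo): max(17, 6, 14) = 17
n1.1.4 (Hugo): max(-20, 0) = 0
n1.1 (Quinn): min(17, 6, 12, 0) = 0
n1.2.1 (Hugo): max(18, -5, 7) = 18
n1.2.3 (Hugo): max(11, -19) = 11
n1.2 (Quinn): min(18, -4, 11) = -4
n1.3.1 (Hugo): max(3, -19, -18) = 3
n1.3.2 (Hugo): max(-11, 6, -17, -13) = 6
n1.3.3 (Hugo): max(20, 12, -5) = 20
n1.3.4 (Hugo): max(-10, -6) = -6
n1.3 (Quinn): min(3, 6, 20, -6) = -6
n1 (Hugo): max(0, -4, -6) = 0
n2.1.1 (Hugo): max(-16, -15) = -15
n2.1.3 (Hugo): max(-14, -3) = -3
n2.1 (Quinn): min(-15, 11, -3) = -15
n2.2.1 (Hugo): max(-5, 3, 12, 0) = 12
n2.2.2 (Hugo): max(2, 17) = 17
n2.2 (Quinn): min(12, 17) = 12
n2 (Hugo): max(-15, 12) = 12
n3.1.1 (Hugo): max(-10, 17) = 17
n3.1.2 (Hugo): max(12, 20) = 20
n3.1.3 (Hugo): max(-10, -20) = -10
n3.1 (Quinn): min(17, 20, -10) = -10
n3.2.1 (Hugo): max(5, 14) = 14
n3.2.2 (Hugo): max(13, 5) = 13
n3.2 (Quinn): min(14, 13) = 13
n3 (Hugo): max(-10, 13) = 13
n0 (Quinn): min(0, 12, 13) = 0

0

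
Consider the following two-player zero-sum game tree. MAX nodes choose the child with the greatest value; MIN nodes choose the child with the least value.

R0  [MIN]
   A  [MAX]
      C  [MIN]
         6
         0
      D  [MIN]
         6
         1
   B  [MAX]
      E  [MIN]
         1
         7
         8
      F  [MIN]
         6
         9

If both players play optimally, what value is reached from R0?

C (MIN): min(6, 0) = 0
D (MIN): min(6, 1) = 1
A (MAX): max(0, 1) = 1
E (MIN): min(1, 7, 8) = 1
F (MIN): min(6, 9) = 6
B (MAX): max(1, 6) = 6
R0 (MIN): min(1, 6) = 1

1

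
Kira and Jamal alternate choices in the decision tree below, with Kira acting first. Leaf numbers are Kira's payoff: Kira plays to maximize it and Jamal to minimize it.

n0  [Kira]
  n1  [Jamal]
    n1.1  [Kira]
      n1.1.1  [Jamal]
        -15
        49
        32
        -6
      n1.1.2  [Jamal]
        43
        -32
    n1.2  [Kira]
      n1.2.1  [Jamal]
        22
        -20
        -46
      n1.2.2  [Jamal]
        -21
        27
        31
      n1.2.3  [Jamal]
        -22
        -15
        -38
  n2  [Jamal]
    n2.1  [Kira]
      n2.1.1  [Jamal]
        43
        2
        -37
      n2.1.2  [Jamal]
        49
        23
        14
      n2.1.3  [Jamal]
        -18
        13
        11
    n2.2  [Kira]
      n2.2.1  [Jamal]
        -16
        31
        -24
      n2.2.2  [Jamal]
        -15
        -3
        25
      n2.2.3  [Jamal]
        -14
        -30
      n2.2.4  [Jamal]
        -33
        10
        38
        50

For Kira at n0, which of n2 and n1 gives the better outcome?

n2.1.1 (Jamal): min(43, 2, -37) = -37
n2.1.2 (Jamal): min(49, 23, 14) = 14
n2.1.3 (Jamal): min(-18, 13, 11) = -18
n2.1 (Kira): max(-37, 14, -18) = 14
n2.2.1 (Jamal): min(-16, 31, -24) = -24
n2.2.2 (Jamal): min(-15, -3, 25) = -15
n2.2.3 (Jamal): min(-14, -30) = -30
n2.2.4 (Jamal): min(-33, 10, 38, 50) = -33
n2.2 (Kira): max(-24, -15, -30, -33) = -15
n2 (Jamal): min(14, -15) = -15
n1.1.1 (Jamal): min(-15, 49, 32, -6) = -15
n1.1.2 (Jamal): min(43, -32) = -32
n1.1 (Kira): max(-15, -32) = -15
n1.2.1 (Jamal): min(22, -20, -46) = -46
n1.2.2 (Jamal): min(-21, 27, 31) = -21
n1.2.3 (Jamal): min(-22, -15, -38) = -38
n1.2 (Kira): max(-46, -21, -38) = -21
n1 (Jamal): min(-15, -21) = -21
Kira prefers the higher value; n2=-15, n1=-21. n2 is better since -15 > -21.

n2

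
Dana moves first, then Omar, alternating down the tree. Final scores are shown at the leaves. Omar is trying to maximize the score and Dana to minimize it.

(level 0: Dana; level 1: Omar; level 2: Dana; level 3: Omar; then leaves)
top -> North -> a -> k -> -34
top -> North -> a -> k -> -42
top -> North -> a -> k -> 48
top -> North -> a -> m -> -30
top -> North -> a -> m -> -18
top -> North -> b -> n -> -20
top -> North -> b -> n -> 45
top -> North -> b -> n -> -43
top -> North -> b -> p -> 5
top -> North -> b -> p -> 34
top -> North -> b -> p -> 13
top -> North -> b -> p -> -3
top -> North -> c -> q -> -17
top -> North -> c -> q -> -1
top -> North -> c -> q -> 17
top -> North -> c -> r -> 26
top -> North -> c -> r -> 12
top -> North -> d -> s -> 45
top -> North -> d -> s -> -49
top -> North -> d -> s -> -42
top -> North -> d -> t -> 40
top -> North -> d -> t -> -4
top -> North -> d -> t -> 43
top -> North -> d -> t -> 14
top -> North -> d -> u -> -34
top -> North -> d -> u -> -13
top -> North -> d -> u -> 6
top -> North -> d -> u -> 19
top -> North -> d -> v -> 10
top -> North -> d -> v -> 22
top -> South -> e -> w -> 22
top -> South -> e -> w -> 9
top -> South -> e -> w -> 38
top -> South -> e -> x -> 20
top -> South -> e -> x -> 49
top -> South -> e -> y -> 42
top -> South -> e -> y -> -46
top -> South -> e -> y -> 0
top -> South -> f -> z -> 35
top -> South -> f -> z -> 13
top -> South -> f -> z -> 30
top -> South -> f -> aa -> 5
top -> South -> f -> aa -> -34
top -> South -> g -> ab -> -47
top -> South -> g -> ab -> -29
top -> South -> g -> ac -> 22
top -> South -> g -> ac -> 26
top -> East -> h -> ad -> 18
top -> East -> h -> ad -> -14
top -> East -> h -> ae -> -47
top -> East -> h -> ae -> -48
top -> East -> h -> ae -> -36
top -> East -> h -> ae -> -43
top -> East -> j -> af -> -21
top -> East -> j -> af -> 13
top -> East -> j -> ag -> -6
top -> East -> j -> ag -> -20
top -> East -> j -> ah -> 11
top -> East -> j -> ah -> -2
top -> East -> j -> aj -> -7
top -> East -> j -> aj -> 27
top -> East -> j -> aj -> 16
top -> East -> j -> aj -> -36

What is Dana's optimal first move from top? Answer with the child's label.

k (Omar): max(-34, -42, 48) = 48
m (Omar): max(-30, -18) = -18
a (Dana): min(48, -18) = -18
n (Omar): max(-20, 45, -43) = 45
p (Omar): max(5, 34, 13, -3) = 34
b (Dana): min(45, 34) = 34
q (Omar): max(-17, -1, 17) = 17
r (Omar): max(26, 12) = 26
c (Dana): min(17, 26) = 17
s (Omar): max(45, -49, -42) = 45
t (Omar): max(40, -4, 43, 14) = 43
u (Omar): max(-34, -13, 6, 19) = 19
v (Omar): max(10, 22) = 22
d (Dana): min(45, 43, 19, 22) = 19
North (Omar): max(-18, 34, 17, 19) = 34
w (Omar): max(22, 9, 38) = 38
x (Omar): max(20, 49) = 49
y (Omar): max(42, -46, 0) = 42
e (Dana): min(38, 49, 42) = 38
z (Omar): max(35, 13, 30) = 35
aa (Omar): max(5, -34) = 5
f (Dana): min(35, 5) = 5
ab (Omar): max(-47, -29) = -29
ac (Omar): max(22, 26) = 26
g (Dana): min(-29, 26) = -29
South (Omar): max(38, 5, -29) = 38
ad (Omar): max(18, -14) = 18
ae (Omar): max(-47, -48, -36, -43) = -36
h (Dana): min(18, -36) = -36
af (Omar): max(-21, 13) = 13
ag (Omar): max(-6, -20) = -6
ah (Omar): max(11, -2) = 11
aj (Omar): max(-7, 27, 16, -36) = 27
j (Dana): min(13, -6, 11, 27) = -6
East (Omar): max(-36, -6) = -6
top (Dana): min(34, 38, -6) = -6
Dana at top wants the lowest of {North=34, South=38, East=-6}, so chooses East.

East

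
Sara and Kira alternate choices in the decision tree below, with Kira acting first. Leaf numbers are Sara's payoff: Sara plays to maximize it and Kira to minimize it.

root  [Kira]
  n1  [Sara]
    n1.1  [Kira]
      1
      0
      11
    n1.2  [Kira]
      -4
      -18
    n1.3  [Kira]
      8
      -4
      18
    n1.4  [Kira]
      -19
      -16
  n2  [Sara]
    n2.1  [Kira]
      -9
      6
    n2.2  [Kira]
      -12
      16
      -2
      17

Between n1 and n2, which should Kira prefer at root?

n1.1 (Kira): min(1, 0, 11) = 0
n1.2 (Kira): min(-4, -18) = -18
n1.3 (Kira): min(8, -4, 18) = -4
n1.4 (Kira): min(-19, -16) = -19
n1 (Sara): max(0, -18, -4, -19) = 0
n2.1 (Kira): min(-9, 6) = -9
n2.2 (Kira): min(-12, 16, -2, 17) = -12
n2 (Sara): max(-9, -12) = -9
Kira prefers the lower value; n1=0, n2=-9. n2 is better since -9 < 0.

n2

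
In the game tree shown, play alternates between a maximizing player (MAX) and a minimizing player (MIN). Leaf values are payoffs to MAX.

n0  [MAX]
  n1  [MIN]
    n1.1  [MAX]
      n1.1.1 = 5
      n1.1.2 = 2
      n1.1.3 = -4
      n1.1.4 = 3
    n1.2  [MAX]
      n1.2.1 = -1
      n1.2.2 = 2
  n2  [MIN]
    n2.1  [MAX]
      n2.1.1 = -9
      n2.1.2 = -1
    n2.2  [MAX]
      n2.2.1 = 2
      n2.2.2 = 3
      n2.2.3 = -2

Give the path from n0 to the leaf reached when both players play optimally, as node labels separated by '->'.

n0 -> n1 -> n1.2 -> n1.2.2

n1.1 (MAX): max(5, 2, -4, 3) = 5
n1.2 (MAX): max(-1, 2) = 2
n1 (MIN): min(5, 2) = 2
n2.1 (MAX): max(-9, -1) = -1
n2.2 (MAX): max(2, 3, -2) = 3
n2 (MIN): min(-1, 3) = -1
n0 (MAX): max(2, -1) = 2
At n0, MAX picks n1 (highest: 2).
At n1, MIN picks n1.2 (lowest: 2).
At n1.2, MAX picks n1.2.2 (highest: 2).
Terminal value 2.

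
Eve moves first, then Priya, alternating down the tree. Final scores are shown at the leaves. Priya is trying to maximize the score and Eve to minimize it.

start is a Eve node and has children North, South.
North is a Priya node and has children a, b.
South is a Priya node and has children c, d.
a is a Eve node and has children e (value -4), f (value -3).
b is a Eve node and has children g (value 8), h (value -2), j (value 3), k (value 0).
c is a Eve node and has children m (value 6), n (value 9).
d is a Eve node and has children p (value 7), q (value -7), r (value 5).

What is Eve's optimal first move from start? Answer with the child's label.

North

a (Eve): min(-4, -3) = -4
b (Eve): min(8, -2, 3, 0) = -2
North (Priya): max(-4, -2) = -2
c (Eve): min(6, 9) = 6
d (Eve): min(7, -7, 5) = -7
South (Priya): max(6, -7) = 6
start (Eve): min(-2, 6) = -2
Eve at start wants the lowest of {North=-2, South=6}, so chooses North.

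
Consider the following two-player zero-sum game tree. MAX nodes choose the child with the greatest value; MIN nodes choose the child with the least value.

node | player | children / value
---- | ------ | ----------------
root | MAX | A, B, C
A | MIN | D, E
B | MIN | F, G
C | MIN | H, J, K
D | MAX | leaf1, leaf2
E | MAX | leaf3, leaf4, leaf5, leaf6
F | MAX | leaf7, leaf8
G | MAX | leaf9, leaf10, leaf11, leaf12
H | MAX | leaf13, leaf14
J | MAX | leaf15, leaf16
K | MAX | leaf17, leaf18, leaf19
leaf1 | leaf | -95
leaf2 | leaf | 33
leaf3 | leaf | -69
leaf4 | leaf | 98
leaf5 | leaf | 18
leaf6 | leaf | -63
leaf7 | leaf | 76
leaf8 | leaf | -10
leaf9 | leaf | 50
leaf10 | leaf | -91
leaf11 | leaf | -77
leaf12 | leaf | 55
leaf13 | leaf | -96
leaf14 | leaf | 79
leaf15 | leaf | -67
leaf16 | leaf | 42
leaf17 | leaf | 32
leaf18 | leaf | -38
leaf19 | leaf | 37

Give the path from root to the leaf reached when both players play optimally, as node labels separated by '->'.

root -> B -> G -> leaf12

D (MAX): max(-95, 33) = 33
E (MAX): max(-69, 98, 18, -63) = 98
A (MIN): min(33, 98) = 33
F (MAX): max(76, -10) = 76
G (MAX): max(50, -91, -77, 55) = 55
B (MIN): min(76, 55) = 55
H (MAX): max(-96, 79) = 79
J (MAX): max(-67, 42) = 42
K (MAX): max(32, -38, 37) = 37
C (MIN): min(79, 42, 37) = 37
root (MAX): max(33, 55, 37) = 55
At root, MAX picks B (highest: 55).
At B, MIN picks G (lowest: 55).
At G, MAX picks leaf12 (highest: 55).
Terminal value 55.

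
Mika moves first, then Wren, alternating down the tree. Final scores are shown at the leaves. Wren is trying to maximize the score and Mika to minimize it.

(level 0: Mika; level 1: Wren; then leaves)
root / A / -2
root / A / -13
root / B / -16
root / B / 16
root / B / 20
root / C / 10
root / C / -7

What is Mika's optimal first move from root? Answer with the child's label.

A

A (Wren): max(-2, -13) = -2
B (Wren): max(-16, 16, 20) = 20
C (Wren): max(10, -7) = 10
root (Mika): min(-2, 20, 10) = -2
Mika at root wants the lowest of {A=-2, B=20, C=10}, so chooses A.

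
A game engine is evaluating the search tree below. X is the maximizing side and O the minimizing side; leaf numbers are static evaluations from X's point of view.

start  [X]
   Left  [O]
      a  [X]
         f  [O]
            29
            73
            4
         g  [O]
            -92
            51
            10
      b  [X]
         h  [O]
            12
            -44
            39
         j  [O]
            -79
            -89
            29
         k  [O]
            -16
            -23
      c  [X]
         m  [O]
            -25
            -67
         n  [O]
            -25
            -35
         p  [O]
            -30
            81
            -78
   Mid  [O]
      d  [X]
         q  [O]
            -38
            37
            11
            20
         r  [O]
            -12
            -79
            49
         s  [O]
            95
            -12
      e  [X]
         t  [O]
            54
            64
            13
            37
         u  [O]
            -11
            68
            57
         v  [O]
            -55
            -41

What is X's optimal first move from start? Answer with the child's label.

f (O): min(29, 73, 4) = 4
g (O): min(-92, 51, 10) = -92
a (X): max(4, -92) = 4
h (O): min(12, -44, 39) = -44
j (O): min(-79, -89, 29) = -89
k (O): min(-16, -23) = -23
b (X): max(-44, -89, -23) = -23
m (O): min(-25, -67) = -67
n (O): min(-25, -35) = -35
p (O): min(-30, 81, -78) = -78
c (X): max(-67, -35, -78) = -35
Left (O): min(4, -23, -35) = -35
q (O): min(-38, 37, 11, 20) = -38
r (O): min(-12, -79, 49) = -79
s (O): min(95, -12) = -12
d (X): max(-38, -79, -12) = -12
t (O): min(54, 64, 13, 37) = 13
u (O): min(-11, 68, 57) = -11
v (O): min(-55, -41) = -55
e (X): max(13, -11, -55) = 13
Mid (O): min(-12, 13) = -12
start (X): max(-35, -12) = -12
X at start wants the highest of {Left=-35, Mid=-12}, so chooses Mid.

Mid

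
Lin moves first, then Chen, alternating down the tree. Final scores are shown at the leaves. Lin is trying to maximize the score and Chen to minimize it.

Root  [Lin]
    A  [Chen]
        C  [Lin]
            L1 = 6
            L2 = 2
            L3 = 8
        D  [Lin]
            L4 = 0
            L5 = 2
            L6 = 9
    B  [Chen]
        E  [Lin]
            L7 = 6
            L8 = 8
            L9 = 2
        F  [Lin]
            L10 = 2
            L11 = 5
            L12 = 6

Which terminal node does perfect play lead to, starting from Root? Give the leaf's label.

C (Lin): max(6, 2, 8) = 8
D (Lin): max(0, 2, 9) = 9
A (Chen): min(8, 9) = 8
E (Lin): max(6, 8, 2) = 8
F (Lin): max(2, 5, 6) = 6
B (Chen): min(8, 6) = 6
Root (Lin): max(8, 6) = 8
At Root, Lin picks A (highest: 8).
At A, Chen picks C (lowest: 8).
At C, Lin picks L3 (highest: 8).
Terminal value 8.

L3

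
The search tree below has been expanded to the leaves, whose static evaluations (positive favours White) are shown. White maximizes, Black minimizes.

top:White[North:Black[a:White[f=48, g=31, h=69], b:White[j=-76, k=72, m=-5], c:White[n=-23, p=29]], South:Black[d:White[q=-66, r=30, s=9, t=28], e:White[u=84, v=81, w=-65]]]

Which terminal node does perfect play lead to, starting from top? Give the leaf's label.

a (White): max(48, 31, 69) = 69
b (White): max(-76, 72, -5) = 72
c (White): max(-23, 29) = 29
North (Black): min(69, 72, 29) = 29
d (White): max(-66, 30, 9, 28) = 30
e (White): max(84, 81, -65) = 84
South (Black): min(30, 84) = 30
top (White): max(29, 30) = 30
At top, White picks South (highest: 30).
At South, Black picks d (lowest: 30).
At d, White picks r (highest: 30).
Terminal value 30.

r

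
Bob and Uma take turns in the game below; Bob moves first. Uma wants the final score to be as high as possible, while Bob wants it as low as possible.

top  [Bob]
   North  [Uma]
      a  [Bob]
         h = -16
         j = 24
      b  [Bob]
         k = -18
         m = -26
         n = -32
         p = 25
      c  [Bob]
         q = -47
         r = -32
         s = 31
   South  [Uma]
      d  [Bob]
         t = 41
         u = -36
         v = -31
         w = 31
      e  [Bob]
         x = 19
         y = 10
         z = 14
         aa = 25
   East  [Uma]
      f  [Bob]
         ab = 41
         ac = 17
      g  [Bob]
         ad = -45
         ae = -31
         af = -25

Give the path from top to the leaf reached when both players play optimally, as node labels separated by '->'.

a (Bob): min(-16, 24) = -16
b (Bob): min(-18, -26, -32, 25) = -32
c (Bob): min(-47, -32, 31) = -47
North (Uma): max(-16, -32, -47) = -16
d (Bob): min(41, -36, -31, 31) = -36
e (Bob): min(19, 10, 14, 25) = 10
South (Uma): max(-36, 10) = 10
f (Bob): min(41, 17) = 17
g (Bob): min(-45, -31, -25) = -45
East (Uma): max(17, -45) = 17
top (Bob): min(-16, 10, 17) = -16
At top, Bob picks North (lowest: -16).
At North, Uma picks a (highest: -16).
At a, Bob picks h (lowest: -16).
Terminal value -16.

top -> North -> a -> h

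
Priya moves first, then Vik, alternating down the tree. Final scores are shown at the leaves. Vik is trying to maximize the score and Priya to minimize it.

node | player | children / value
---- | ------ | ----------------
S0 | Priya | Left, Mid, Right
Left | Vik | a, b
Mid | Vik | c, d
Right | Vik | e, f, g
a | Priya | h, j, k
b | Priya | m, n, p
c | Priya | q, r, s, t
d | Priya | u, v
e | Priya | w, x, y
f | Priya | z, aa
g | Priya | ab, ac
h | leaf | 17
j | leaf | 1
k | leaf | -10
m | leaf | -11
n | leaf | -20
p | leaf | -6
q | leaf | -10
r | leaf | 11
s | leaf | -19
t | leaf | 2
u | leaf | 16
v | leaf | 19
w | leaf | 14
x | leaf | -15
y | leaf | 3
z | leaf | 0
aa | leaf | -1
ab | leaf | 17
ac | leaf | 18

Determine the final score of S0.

-10

a (Priya): min(17, 1, -10) = -10
b (Priya): min(-11, -20, -6) = -20
Left (Vik): max(-10, -20) = -10
c (Priya): min(-10, 11, -19, 2) = -19
d (Priya): min(16, 19) = 16
Mid (Vik): max(-19, 16) = 16
e (Priya): min(14, -15, 3) = -15
f (Priya): min(0, -1) = -1
g (Priya): min(17, 18) = 17
Right (Vik): max(-15, -1, 17) = 17
S0 (Priya): min(-10, 16, 17) = -10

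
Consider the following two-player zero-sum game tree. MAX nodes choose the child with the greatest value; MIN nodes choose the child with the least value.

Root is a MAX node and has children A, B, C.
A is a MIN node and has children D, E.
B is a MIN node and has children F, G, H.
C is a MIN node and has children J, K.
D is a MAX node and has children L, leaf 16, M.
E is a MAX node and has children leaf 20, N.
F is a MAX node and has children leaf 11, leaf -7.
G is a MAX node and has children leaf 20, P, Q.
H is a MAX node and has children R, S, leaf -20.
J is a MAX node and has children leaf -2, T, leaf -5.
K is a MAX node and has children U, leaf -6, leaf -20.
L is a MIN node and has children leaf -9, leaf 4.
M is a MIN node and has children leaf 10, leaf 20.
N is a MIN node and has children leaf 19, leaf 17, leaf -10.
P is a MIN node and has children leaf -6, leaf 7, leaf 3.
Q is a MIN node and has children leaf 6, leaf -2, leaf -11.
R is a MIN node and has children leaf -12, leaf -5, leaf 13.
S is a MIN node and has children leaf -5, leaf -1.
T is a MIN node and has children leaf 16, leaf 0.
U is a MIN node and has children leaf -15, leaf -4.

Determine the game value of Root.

L (MIN): min(-9, 4) = -9
M (MIN): min(10, 20) = 10
D (MAX): max(-9, 16, 10) = 16
N (MIN): min(19, 17, -10) = -10
E (MAX): max(20, -10) = 20
A (MIN): min(16, 20) = 16
F (MAX): max(11, -7) = 11
P (MIN): min(-6, 7, 3) = -6
Q (MIN): min(6, -2, -11) = -11
G (MAX): max(20, -6, -11) = 20
R (MIN): min(-12, -5, 13) = -12
S (MIN): min(-5, -1) = -5
H (MAX): max(-12, -5, -20) = -5
B (MIN): min(11, 20, -5) = -5
T (MIN): min(16, 0) = 0
J (MAX): max(-2, 0, -5) = 0
U (MIN): min(-15, -4) = -15
K (MAX): max(-15, -6, -20) = -6
C (MIN): min(0, -6) = -6
Root (MAX): max(16, -5, -6) = 16

16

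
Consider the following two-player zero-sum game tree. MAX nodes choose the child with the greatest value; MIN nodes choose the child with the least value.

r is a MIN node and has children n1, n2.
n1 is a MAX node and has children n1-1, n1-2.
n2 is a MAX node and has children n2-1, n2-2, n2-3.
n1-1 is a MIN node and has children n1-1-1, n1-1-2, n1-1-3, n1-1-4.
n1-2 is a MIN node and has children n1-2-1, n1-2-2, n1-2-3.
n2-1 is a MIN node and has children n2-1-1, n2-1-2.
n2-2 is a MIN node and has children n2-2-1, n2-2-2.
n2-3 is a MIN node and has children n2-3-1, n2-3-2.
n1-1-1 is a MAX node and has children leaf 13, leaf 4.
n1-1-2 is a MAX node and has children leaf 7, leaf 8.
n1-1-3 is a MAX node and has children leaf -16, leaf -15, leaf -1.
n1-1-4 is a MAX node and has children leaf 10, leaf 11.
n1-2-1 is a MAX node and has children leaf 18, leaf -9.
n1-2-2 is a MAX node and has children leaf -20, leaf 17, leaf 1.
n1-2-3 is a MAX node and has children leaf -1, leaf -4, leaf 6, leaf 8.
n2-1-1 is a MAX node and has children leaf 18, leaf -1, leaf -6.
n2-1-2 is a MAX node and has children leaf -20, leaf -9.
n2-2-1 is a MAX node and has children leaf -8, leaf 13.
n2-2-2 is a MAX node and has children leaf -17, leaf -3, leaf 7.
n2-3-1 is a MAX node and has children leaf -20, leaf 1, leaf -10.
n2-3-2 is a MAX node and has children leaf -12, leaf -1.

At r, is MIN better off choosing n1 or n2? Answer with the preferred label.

n1-1-1 (MAX): max(13, 4) = 13
n1-1-2 (MAX): max(7, 8) = 8
n1-1-3 (MAX): max(-16, -15, -1) = -1
n1-1-4 (MAX): max(10, 11) = 11
n1-1 (MIN): min(13, 8, -1, 11) = -1
n1-2-1 (MAX): max(18, -9) = 18
n1-2-2 (MAX): max(-20, 17, 1) = 17
n1-2-3 (MAX): max(-1, -4, 6, 8) = 8
n1-2 (MIN): min(18, 17, 8) = 8
n1 (MAX): max(-1, 8) = 8
n2-1-1 (MAX): max(18, -1, -6) = 18
n2-1-2 (MAX): max(-20, -9) = -9
n2-1 (MIN): min(18, -9) = -9
n2-2-1 (MAX): max(-8, 13) = 13
n2-2-2 (MAX): max(-17, -3, 7) = 7
n2-2 (MIN): min(13, 7) = 7
n2-3-1 (MAX): max(-20, 1, -10) = 1
n2-3-2 (MAX): max(-12, -1) = -1
n2-3 (MIN): min(1, -1) = -1
n2 (MAX): max(-9, 7, -1) = 7
MIN prefers the lower value; n1=8, n2=7. n2 is better since 7 < 8.

n2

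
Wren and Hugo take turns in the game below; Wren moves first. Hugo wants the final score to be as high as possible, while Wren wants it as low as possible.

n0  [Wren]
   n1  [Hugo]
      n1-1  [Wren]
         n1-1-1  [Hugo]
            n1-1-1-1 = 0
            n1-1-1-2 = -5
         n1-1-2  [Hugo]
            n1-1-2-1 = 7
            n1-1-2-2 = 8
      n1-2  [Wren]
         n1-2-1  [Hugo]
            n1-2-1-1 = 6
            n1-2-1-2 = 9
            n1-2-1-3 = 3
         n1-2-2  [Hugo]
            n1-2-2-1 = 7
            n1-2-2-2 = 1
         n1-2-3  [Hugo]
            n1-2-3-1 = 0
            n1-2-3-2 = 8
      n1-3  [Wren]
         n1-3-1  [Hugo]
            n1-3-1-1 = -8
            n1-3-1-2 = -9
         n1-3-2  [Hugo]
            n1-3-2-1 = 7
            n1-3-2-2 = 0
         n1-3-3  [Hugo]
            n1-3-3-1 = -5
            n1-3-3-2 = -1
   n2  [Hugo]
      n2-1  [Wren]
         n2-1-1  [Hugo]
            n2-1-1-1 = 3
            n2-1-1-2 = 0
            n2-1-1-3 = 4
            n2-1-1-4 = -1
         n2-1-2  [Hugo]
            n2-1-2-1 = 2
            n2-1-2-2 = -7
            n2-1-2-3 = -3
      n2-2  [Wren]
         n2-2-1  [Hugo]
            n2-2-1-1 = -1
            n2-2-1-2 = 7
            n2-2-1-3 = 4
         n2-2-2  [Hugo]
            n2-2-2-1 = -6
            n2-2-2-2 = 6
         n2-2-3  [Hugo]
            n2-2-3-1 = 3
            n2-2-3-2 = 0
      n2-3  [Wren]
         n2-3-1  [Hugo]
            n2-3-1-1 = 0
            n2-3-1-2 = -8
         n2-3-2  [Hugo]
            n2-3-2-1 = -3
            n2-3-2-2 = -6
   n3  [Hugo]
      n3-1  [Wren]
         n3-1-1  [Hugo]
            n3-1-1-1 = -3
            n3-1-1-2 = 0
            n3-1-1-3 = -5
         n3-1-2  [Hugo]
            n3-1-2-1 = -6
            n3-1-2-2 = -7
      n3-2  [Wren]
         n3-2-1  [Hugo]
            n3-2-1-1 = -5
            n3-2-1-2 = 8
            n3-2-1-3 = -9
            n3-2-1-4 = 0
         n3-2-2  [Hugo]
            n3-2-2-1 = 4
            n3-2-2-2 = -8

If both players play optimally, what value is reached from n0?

n1-1-1 (Hugo): max(0, -5) = 0
n1-1-2 (Hugo): max(7, 8) = 8
n1-1 (Wren): min(0, 8) = 0
n1-2-1 (Hugo): max(6, 9, 3) = 9
n1-2-2 (Hugo): max(7, 1) = 7
n1-2-3 (Hugo): max(0, 8) = 8
n1-2 (Wren): min(9, 7, 8) = 7
n1-3-1 (Hugo): max(-8, -9) = -8
n1-3-2 (Hugo): max(7, 0) = 7
n1-3-3 (Hugo): max(-5, -1) = -1
n1-3 (Wren): min(-8, 7, -1) = -8
n1 (Hugo): max(0, 7, -8) = 7
n2-1-1 (Hugo): max(3, 0, 4, -1) = 4
n2-1-2 (Hugo): max(2, -7, -3) = 2
n2-1 (Wren): min(4, 2) = 2
n2-2-1 (Hugo): max(-1, 7, 4) = 7
n2-2-2 (Hugo): max(-6, 6) = 6
n2-2-3 (Hugo): max(3, 0) = 3
n2-2 (Wren): min(7, 6, 3) = 3
n2-3-1 (Hugo): max(0, -8) = 0
n2-3-2 (Hugo): max(-3, -6) = -3
n2-3 (Wren): min(0, -3) = -3
n2 (Hugo): max(2, 3, -3) = 3
n3-1-1 (Hugo): max(-3, 0, -5) = 0
n3-1-2 (Hugo): max(-6, -7) = -6
n3-1 (Wren): min(0, -6) = -6
n3-2-1 (Hugo): max(-5, 8, -9, 0) = 8
n3-2-2 (Hugo): max(4, -8) = 4
n3-2 (Wren): min(8, 4) = 4
n3 (Hugo): max(-6, 4) = 4
n0 (Wren): min(7, 3, 4) = 3

3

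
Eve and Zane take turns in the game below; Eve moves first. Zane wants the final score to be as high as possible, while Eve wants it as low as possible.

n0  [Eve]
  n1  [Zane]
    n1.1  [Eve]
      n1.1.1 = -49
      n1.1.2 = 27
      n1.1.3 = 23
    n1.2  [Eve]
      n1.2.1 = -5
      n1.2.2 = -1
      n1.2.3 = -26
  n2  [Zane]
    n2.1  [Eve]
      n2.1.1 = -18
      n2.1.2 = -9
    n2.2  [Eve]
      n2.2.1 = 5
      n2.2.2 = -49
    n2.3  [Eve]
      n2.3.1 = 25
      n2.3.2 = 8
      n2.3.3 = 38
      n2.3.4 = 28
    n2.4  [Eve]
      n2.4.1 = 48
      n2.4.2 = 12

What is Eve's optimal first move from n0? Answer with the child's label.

n1.1 (Eve): min(-49, 27, 23) = -49
n1.2 (Eve): min(-5, -1, -26) = -26
n1 (Zane): max(-49, -26) = -26
n2.1 (Eve): min(-18, -9) = -18
n2.2 (Eve): min(5, -49) = -49
n2.3 (Eve): min(25, 8, 38, 28) = 8
n2.4 (Eve): min(48, 12) = 12
n2 (Zane): max(-18, -49, 8, 12) = 12
n0 (Eve): min(-26, 12) = -26
Eve at n0 wants the lowest of {n1=-26, n2=12}, so chooses n1.

n1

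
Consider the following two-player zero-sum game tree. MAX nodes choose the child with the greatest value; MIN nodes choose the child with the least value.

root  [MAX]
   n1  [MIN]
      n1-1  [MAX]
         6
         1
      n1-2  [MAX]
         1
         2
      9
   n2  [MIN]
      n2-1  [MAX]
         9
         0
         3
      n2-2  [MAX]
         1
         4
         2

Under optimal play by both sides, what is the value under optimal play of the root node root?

n1-1 (MAX): max(6, 1) = 6
n1-2 (MAX): max(1, 2) = 2
n1 (MIN): min(6, 2, 9) = 2
n2-1 (MAX): max(9, 0, 3) = 9
n2-2 (MAX): max(1, 4, 2) = 4
n2 (MIN): min(9, 4) = 4
root (MAX): max(2, 4) = 4

4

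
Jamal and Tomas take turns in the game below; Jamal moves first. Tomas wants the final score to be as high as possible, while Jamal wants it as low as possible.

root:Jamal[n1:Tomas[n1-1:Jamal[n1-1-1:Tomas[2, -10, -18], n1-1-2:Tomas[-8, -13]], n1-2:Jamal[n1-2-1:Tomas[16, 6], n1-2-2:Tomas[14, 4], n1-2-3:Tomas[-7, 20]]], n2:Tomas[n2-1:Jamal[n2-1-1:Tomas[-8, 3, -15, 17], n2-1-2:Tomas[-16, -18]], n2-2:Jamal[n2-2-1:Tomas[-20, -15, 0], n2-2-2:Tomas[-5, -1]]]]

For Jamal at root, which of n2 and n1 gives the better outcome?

n2

n2-1-1 (Tomas): max(-8, 3, -15, 17) = 17
n2-1-2 (Tomas): max(-16, -18) = -16
n2-1 (Jamal): min(17, -16) = -16
n2-2-1 (Tomas): max(-20, -15, 0) = 0
n2-2-2 (Tomas): max(-5, -1) = -1
n2-2 (Jamal): min(0, -1) = -1
n2 (Tomas): max(-16, -1) = -1
n1-1-1 (Tomas): max(2, -10, -18) = 2
n1-1-2 (Tomas): max(-8, -13) = -8
n1-1 (Jamal): min(2, -8) = -8
n1-2-1 (Tomas): max(16, 6) = 16
n1-2-2 (Tomas): max(14, 4) = 14
n1-2-3 (Tomas): max(-7, 20) = 20
n1-2 (Jamal): min(16, 14, 20) = 14
n1 (Tomas): max(-8, 14) = 14
Jamal prefers the lower value; n2=-1, n1=14. n2 is better since -1 < 14.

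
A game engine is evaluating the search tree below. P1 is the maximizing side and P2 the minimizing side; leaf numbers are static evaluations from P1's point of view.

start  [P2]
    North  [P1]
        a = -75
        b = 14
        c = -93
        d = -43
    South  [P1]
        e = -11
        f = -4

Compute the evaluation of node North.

North (P1): max(-75, 14, -93, -43) = 14

14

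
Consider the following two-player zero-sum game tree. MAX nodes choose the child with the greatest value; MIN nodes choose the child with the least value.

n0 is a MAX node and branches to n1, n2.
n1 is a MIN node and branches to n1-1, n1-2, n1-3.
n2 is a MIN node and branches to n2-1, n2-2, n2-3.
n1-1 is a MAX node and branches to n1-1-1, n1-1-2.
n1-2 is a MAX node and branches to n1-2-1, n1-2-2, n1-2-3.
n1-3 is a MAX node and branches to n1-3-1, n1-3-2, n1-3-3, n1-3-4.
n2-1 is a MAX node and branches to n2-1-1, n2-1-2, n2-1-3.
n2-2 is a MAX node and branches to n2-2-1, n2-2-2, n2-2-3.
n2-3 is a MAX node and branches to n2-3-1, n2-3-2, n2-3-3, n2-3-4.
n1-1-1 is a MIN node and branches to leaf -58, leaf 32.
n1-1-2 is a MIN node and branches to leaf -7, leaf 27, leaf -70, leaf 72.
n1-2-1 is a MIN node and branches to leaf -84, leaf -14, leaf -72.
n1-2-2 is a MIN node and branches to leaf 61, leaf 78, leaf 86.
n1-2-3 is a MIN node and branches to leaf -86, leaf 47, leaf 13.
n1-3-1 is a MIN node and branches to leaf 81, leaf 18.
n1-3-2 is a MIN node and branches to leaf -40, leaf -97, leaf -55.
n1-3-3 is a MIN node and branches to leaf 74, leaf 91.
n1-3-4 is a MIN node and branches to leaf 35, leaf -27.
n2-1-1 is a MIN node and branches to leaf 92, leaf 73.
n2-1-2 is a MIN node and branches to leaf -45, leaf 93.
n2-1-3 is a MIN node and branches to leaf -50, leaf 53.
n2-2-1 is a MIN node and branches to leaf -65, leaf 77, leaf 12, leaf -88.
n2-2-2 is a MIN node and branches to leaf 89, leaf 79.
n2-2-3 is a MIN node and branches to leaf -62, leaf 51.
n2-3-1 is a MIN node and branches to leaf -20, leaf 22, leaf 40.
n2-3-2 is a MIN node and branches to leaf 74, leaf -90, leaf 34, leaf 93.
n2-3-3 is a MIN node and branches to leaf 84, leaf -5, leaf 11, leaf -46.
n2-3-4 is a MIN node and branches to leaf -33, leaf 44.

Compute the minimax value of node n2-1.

n2-1-1 (MIN): min(92, 73) = 73
n2-1-2 (MIN): min(-45, 93) = -45
n2-1-3 (MIN): min(-50, 53) = -50
n2-1 (MAX): max(73, -45, -50) = 73

73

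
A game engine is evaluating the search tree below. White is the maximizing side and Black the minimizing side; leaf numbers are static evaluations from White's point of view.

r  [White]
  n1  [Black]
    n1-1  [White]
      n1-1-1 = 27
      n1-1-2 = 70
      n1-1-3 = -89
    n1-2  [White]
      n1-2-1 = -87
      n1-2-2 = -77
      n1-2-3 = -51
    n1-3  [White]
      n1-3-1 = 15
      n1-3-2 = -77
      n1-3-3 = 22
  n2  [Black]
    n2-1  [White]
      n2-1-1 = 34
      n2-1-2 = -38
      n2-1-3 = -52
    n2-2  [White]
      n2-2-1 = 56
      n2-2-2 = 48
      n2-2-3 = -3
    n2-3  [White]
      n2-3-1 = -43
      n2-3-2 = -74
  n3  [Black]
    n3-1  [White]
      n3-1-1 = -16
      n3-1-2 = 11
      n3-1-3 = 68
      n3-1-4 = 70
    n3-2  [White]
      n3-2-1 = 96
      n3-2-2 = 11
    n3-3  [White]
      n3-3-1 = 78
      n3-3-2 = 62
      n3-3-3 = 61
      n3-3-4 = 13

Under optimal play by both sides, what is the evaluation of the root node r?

n1-1 (White): max(27, 70, -89) = 70
n1-2 (White): max(-87, -77, -51) = -51
n1-3 (White): max(15, -77, 22) = 22
n1 (Black): min(70, -51, 22) = -51
n2-1 (White): max(34, -38, -52) = 34
n2-2 (White): max(56, 48, -3) = 56
n2-3 (White): max(-43, -74) = -43
n2 (Black): min(34, 56, -43) = -43
n3-1 (White): max(-16, 11, 68, 70) = 70
n3-2 (White): max(96, 11) = 96
n3-3 (White): max(78, 62, 61, 13) = 78
n3 (Black): min(70, 96, 78) = 70
r (White): max(-51, -43, 70) = 70

70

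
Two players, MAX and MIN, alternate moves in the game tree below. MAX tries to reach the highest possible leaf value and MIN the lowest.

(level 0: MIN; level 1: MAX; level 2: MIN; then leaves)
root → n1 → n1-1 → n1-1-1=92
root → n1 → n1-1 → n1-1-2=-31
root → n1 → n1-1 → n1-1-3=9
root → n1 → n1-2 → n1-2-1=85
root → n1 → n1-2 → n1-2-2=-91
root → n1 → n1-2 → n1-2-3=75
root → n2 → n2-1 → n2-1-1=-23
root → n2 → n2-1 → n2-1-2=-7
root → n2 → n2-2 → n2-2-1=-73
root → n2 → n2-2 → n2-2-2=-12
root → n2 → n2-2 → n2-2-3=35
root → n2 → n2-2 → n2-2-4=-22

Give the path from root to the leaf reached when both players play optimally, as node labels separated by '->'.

root -> n1 -> n1-1 -> n1-1-2

n1-1 (MIN): min(92, -31, 9) = -31
n1-2 (MIN): min(85, -91, 75) = -91
n1 (MAX): max(-31, -91) = -31
n2-1 (MIN): min(-23, -7) = -23
n2-2 (MIN): min(-73, -12, 35, -22) = -73
n2 (MAX): max(-23, -73) = -23
root (MIN): min(-31, -23) = -31
At root, MIN picks n1 (lowest: -31).
At n1, MAX picks n1-1 (highest: -31).
At n1-1, MIN picks n1-1-2 (lowest: -31).
Terminal value -31.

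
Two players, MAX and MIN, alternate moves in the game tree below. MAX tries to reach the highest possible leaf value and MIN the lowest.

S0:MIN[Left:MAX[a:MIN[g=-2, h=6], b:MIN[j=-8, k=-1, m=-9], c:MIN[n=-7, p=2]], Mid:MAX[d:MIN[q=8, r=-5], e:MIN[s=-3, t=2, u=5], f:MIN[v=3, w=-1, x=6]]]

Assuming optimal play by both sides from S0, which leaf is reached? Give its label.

g

a (MIN): min(-2, 6) = -2
b (MIN): min(-8, -1, -9) = -9
c (MIN): min(-7, 2) = -7
Left (MAX): max(-2, -9, -7) = -2
d (MIN): min(8, -5) = -5
e (MIN): min(-3, 2, 5) = -3
f (MIN): min(3, -1, 6) = -1
Mid (MAX): max(-5, -3, -1) = -1
S0 (MIN): min(-2, -1) = -2
At S0, MIN picks Left (lowest: -2).
At Left, MAX picks a (highest: -2).
At a, MIN picks g (lowest: -2).
Terminal value -2.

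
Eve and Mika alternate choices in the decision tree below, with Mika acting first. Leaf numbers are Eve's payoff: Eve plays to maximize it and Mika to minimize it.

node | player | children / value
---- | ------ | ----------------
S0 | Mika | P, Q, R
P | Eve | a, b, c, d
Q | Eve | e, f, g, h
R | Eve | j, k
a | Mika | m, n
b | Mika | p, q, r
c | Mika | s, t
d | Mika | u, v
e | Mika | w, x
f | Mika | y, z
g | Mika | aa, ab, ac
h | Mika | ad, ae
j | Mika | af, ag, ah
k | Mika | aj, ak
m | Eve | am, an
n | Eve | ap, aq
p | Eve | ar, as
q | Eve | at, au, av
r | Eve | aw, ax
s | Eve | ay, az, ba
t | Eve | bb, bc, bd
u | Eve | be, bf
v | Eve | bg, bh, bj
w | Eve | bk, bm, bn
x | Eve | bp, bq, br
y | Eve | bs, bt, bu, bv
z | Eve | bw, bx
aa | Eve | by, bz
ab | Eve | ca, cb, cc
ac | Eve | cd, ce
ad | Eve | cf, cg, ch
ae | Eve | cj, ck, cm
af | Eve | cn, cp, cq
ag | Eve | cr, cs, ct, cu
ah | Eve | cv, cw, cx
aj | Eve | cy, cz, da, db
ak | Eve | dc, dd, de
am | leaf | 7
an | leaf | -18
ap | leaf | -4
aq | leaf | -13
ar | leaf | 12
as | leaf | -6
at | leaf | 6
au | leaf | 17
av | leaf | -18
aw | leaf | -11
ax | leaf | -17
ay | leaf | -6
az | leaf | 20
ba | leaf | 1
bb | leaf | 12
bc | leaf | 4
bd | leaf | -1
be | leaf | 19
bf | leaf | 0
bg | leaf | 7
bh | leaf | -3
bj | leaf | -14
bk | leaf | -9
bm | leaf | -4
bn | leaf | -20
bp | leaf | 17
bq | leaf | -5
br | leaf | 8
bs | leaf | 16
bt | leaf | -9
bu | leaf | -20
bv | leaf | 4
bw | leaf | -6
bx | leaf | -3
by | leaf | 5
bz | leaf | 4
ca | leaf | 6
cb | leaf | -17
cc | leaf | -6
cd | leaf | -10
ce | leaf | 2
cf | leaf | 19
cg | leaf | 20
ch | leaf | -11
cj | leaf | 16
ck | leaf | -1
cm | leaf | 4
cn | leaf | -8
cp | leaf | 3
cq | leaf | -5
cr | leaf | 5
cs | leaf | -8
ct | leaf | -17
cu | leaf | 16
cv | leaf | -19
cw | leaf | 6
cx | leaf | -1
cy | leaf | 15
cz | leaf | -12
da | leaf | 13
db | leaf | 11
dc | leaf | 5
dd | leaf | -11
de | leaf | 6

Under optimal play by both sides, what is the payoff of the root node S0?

m (Eve): max(7, -18) = 7
n (Eve): max(-4, -13) = -4
a (Mika): min(7, -4) = -4
p (Eve): max(12, -6) = 12
q (Eve): max(6, 17, -18) = 17
r (Eve): max(-11, -17) = -11
b (Mika): min(12, 17, -11) = -11
s (Eve): max(-6, 20, 1) = 20
t (Eve): max(12, 4, -1) = 12
c (Mika): min(20, 12) = 12
u (Eve): max(19, 0) = 19
v (Eve): max(7, -3, -14) = 7
d (Mika): min(19, 7) = 7
P (Eve): max(-4, -11, 12, 7) = 12
w (Eve): max(-9, -4, -20) = -4
x (Eve): max(17, -5, 8) = 17
e (Mika): min(-4, 17) = -4
y (Eve): max(16, -9, -20, 4) = 16
z (Eve): max(-6, -3) = -3
f (Mika): min(16, -3) = -3
aa (Eve): max(5, 4) = 5
ab (Eve): max(6, -17, -6) = 6
ac (Eve): max(-10, 2) = 2
g (Mika): min(5, 6, 2) = 2
ad (Eve): max(19, 20, -11) = 20
ae (Eve): max(16, -1, 4) = 16
h (Mika): min(20, 16) = 16
Q (Eve): max(-4, -3, 2, 16) = 16
af (Eve): max(-8, 3, -5) = 3
ag (Eve): max(5, -8, -17, 16) = 16
ah (Eve): max(-19, 6, -1) = 6
j (Mika): min(3, 16, 6) = 3
aj (Eve): max(15, -12, 13, 11) = 15
ak (Eve): max(5, -11, 6) = 6
k (Mika): min(15, 6) = 6
R (Eve): max(3, 6) = 6
S0 (Mika): min(12, 16, 6) = 6

6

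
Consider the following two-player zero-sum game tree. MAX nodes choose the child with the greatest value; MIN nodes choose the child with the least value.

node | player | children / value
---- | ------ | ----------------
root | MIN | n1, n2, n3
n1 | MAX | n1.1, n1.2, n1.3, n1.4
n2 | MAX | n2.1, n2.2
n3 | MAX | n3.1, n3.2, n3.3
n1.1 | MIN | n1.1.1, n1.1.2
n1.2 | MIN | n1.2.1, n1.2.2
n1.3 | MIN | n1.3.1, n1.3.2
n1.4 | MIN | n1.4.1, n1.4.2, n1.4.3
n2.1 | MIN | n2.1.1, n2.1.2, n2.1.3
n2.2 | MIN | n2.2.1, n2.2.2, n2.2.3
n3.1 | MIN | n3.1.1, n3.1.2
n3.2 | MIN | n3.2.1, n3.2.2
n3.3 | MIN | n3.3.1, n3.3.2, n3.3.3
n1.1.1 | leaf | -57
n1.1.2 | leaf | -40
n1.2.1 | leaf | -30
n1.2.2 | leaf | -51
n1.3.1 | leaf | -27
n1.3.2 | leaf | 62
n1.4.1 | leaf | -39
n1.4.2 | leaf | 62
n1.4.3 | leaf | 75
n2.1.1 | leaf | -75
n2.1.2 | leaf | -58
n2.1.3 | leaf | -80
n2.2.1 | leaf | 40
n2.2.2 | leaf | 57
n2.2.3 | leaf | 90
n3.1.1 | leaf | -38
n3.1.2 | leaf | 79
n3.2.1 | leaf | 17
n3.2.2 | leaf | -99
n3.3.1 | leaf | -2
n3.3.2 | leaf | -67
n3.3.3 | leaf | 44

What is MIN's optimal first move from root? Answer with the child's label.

n3

n1.1 (MIN): min(-57, -40) = -57
n1.2 (MIN): min(-30, -51) = -51
n1.3 (MIN): min(-27, 62) = -27
n1.4 (MIN): min(-39, 62, 75) = -39
n1 (MAX): max(-57, -51, -27, -39) = -27
n2.1 (MIN): min(-75, -58, -80) = -80
n2.2 (MIN): min(40, 57, 90) = 40
n2 (MAX): max(-80, 40) = 40
n3.1 (MIN): min(-38, 79) = -38
n3.2 (MIN): min(17, -99) = -99
n3.3 (MIN): min(-2, -67, 44) = -67
n3 (MAX): max(-38, -99, -67) = -38
root (MIN): min(-27, 40, -38) = -38
MIN at root wants the lowest of {n1=-27, n2=40, n3=-38}, so chooses n3.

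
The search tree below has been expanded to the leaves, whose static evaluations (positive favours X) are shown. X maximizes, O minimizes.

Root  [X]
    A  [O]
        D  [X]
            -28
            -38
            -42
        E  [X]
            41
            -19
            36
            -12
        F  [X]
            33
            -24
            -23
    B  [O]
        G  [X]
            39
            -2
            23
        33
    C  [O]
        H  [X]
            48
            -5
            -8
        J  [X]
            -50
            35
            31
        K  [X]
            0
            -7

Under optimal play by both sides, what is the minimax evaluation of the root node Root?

33

D (X): max(-28, -38, -42) = -28
E (X): max(41, -19, 36, -12) = 41
F (X): max(33, -24, -23) = 33
A (O): min(-28, 41, 33) = -28
G (X): max(39, -2, 23) = 39
B (O): min(39, 33) = 33
H (X): max(48, -5, -8) = 48
J (X): max(-50, 35, 31) = 35
K (X): max(0, -7) = 0
C (O): min(48, 35, 0) = 0
Root (X): max(-28, 33, 0) = 33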